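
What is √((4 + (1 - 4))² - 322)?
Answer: I*√321 ≈ 17.916*I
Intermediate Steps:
√((4 + (1 - 4))² - 322) = √((4 - 3)² - 322) = √(1² - 322) = √(1 - 322) = √(-321) = I*√321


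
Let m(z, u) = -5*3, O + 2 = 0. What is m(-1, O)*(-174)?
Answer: 2610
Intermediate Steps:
O = -2 (O = -2 + 0 = -2)
m(z, u) = -15
m(-1, O)*(-174) = -15*(-174) = 2610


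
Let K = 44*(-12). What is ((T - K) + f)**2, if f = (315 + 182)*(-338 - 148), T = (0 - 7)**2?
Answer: 58064131225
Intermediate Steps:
K = -528
T = 49 (T = (-7)**2 = 49)
f = -241542 (f = 497*(-486) = -241542)
((T - K) + f)**2 = ((49 - 1*(-528)) - 241542)**2 = ((49 + 528) - 241542)**2 = (577 - 241542)**2 = (-240965)**2 = 58064131225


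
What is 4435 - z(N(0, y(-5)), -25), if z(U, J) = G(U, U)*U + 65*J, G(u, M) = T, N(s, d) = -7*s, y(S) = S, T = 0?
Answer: 6060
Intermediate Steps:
G(u, M) = 0
z(U, J) = 65*J (z(U, J) = 0*U + 65*J = 0 + 65*J = 65*J)
4435 - z(N(0, y(-5)), -25) = 4435 - 65*(-25) = 4435 - 1*(-1625) = 4435 + 1625 = 6060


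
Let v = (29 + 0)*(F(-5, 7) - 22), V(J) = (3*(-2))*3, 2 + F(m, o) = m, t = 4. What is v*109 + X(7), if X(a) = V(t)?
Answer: -91687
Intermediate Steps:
F(m, o) = -2 + m
V(J) = -18 (V(J) = -6*3 = -18)
X(a) = -18
v = -841 (v = (29 + 0)*((-2 - 5) - 22) = 29*(-7 - 22) = 29*(-29) = -841)
v*109 + X(7) = -841*109 - 18 = -91669 - 18 = -91687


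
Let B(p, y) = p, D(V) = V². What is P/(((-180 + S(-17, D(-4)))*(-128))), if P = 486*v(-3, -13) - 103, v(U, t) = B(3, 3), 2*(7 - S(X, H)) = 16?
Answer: 1355/23168 ≈ 0.058486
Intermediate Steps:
S(X, H) = -1 (S(X, H) = 7 - ½*16 = 7 - 8 = -1)
v(U, t) = 3
P = 1355 (P = 486*3 - 103 = 1458 - 103 = 1355)
P/(((-180 + S(-17, D(-4)))*(-128))) = 1355/(((-180 - 1)*(-128))) = 1355/((-181*(-128))) = 1355/23168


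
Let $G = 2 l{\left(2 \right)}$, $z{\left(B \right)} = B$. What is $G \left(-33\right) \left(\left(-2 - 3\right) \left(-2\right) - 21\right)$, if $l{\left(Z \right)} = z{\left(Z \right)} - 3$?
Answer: $-726$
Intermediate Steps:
$l{\left(Z \right)} = -3 + Z$ ($l{\left(Z \right)} = Z - 3 = -3 + Z$)
$G = -2$ ($G = 2 \left(-3 + 2\right) = 2 \left(-1\right) = -2$)
$G \left(-33\right) \left(\left(-2 - 3\right) \left(-2\right) - 21\right) = \left(-2\right) \left(-33\right) \left(\left(-2 - 3\right) \left(-2\right) - 21\right) = 66 \left(\left(-5\right) \left(-2\right) - 21\right) = 66 \left(10 - 21\right) = 66 \left(-11\right) = -726$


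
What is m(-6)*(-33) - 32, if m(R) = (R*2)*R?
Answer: -2408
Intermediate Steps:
m(R) = 2*R² (m(R) = (2*R)*R = 2*R²)
m(-6)*(-33) - 32 = (2*(-6)²)*(-33) - 32 = (2*36)*(-33) - 32 = 72*(-33) - 32 = -2376 - 32 = -2408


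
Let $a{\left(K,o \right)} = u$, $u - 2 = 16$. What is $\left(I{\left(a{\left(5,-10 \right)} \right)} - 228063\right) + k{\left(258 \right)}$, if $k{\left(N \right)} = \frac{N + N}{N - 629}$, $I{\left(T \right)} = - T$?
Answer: $- \frac{84618567}{371} \approx -2.2808 \cdot 10^{5}$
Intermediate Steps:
$u = 18$ ($u = 2 + 16 = 18$)
$a{\left(K,o \right)} = 18$
$k{\left(N \right)} = \frac{2 N}{-629 + N}$
$\left(I{\left(a{\left(5,-10 \right)} \right)} - 228063\right) + k{\left(258 \right)} = \left(\left(-1\right) 18 - 228063\right) + 2 \cdot 258 \frac{1}{-629 + 258} = \left(-18 - 228063\right) + 2 \cdot 258 \frac{1}{-371} = -228081 + 2 \cdot 258 \left(- \frac{1}{371}\right) = -228081 - \frac{516}{371} = - \frac{84618567}{371}$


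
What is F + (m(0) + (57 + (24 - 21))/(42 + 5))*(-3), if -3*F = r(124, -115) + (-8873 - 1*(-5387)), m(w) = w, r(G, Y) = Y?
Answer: 168707/141 ≈ 1196.5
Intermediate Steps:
F = 3601/3 (F = -(-115 + (-8873 - 1*(-5387)))/3 = -(-115 + (-8873 + 5387))/3 = -(-115 - 3486)/3 = -⅓*(-3601) = 3601/3 ≈ 1200.3)
F + (m(0) + (57 + (24 - 21))/(42 + 5))*(-3) = 3601/3 + (0 + (57 + (24 - 21))/(42 + 5))*(-3) = 3601/3 + (0 + (57 + 3)/47)*(-3) = 3601/3 + (0 + 60*(1/47))*(-3) = 3601/3 + (0 + 60/47)*(-3) = 3601/3 + (60/47)*(-3) = 3601/3 - 180/47 = 168707/141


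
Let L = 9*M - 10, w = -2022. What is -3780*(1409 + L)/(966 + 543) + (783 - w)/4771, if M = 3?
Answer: -8570931045/2399813 ≈ -3571.5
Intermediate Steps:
L = 17 (L = 9*3 - 10 = 27 - 10 = 17)
-3780*(1409 + L)/(966 + 543) + (783 - w)/4771 = -3780*(1409 + 17)/(966 + 543) + (783 - 1*(-2022))/4771 = -3780/(1509/1426) + (783 + 2022)*(1/4771) = -3780/(1509*(1/1426)) + 2805*(1/4771) = -3780/1509/1426 + 2805/4771 = -3780*1426/1509 + 2805/4771 = -1796760/503 + 2805/4771 = -8570931045/2399813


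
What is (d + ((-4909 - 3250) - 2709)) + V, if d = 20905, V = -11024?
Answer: -987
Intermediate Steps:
(d + ((-4909 - 3250) - 2709)) + V = (20905 + ((-4909 - 3250) - 2709)) - 11024 = (20905 + (-8159 - 2709)) - 11024 = (20905 - 10868) - 11024 = 10037 - 11024 = -987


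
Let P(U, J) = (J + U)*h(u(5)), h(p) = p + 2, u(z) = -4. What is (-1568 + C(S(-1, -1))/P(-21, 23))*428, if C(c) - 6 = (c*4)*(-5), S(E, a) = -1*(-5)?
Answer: -661046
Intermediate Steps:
S(E, a) = 5
h(p) = 2 + p
C(c) = 6 - 20*c (C(c) = 6 + (c*4)*(-5) = 6 + (4*c)*(-5) = 6 - 20*c)
P(U, J) = -2*J - 2*U (P(U, J) = (J + U)*(2 - 4) = (J + U)*(-2) = -2*J - 2*U)
(-1568 + C(S(-1, -1))/P(-21, 23))*428 = (-1568 + (6 - 20*5)/(-2*23 - 2*(-21)))*428 = (-1568 + (6 - 100)/(-46 + 42))*428 = (-1568 - 94/(-4))*428 = (-1568 - 94*(-¼))*428 = (-1568 + 47/2)*428 = -3089/2*428 = -661046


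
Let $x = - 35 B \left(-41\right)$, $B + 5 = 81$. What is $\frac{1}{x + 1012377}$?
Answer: $\frac{1}{1121437} \approx 8.9171 \cdot 10^{-7}$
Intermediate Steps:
$B = 76$ ($B = -5 + 81 = 76$)
$x = 109060$ ($x = \left(-35\right) 76 \left(-41\right) = \left(-2660\right) \left(-41\right) = 109060$)
$\frac{1}{x + 1012377} = \frac{1}{109060 + 1012377} = \frac{1}{1121437}$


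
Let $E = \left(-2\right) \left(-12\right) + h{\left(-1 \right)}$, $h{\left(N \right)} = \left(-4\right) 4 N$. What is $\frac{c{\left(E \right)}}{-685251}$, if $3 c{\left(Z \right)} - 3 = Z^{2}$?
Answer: $- \frac{229}{293679} \approx -0.00077976$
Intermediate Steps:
$h{\left(N \right)} = - 16 N$
$E = 40$ ($E = \left(-2\right) \left(-12\right) - -16 = 24 + 16 = 40$)
$c{\left(Z \right)} = 1 + \frac{Z^{2}}{3}$
$\frac{c{\left(E \right)}}{-685251} = \frac{1 + \frac{40^{2}}{3}}{-685251} = \left(1 + \frac{1}{3} \cdot 1600\right) \left(- \frac{1}{685251}\right) = \left(1 + \frac{1600}{3}\right) \left(- \frac{1}{685251}\right) = \frac{1603}{3} \left(- \frac{1}{685251}\right) = - \frac{229}{293679}$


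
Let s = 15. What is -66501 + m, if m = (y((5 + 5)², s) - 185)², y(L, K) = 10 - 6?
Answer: -33740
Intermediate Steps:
y(L, K) = 4
m = 32761 (m = (4 - 185)² = (-181)² = 32761)
-66501 + m = -66501 + 32761 = -33740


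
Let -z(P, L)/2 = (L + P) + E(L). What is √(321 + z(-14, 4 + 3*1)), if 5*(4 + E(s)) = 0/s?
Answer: 7*√7 ≈ 18.520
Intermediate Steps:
E(s) = -4 (E(s) = -4 + (0/s)/5 = -4 + (⅕)*0 = -4 + 0 = -4)
z(P, L) = 8 - 2*L - 2*P (z(P, L) = -2*((L + P) - 4) = -2*(-4 + L + P) = 8 - 2*L - 2*P)
√(321 + z(-14, 4 + 3*1)) = √(321 + (8 - 2*(4 + 3*1) - 2*(-14))) = √(321 + (8 - 2*(4 + 3) + 28)) = √(321 + (8 - 2*7 + 28)) = √(321 + (8 - 14 + 28)) = √(321 + 22) = √343 = 7*√7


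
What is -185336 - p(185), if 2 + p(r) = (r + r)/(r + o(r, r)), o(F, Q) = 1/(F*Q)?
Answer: -586739118167/3165813 ≈ -1.8534e+5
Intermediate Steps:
o(F, Q) = 1/(F*Q)
p(r) = -2 + 2*r/(r + r**(-2)) (p(r) = -2 + (r + r)/(r + 1/(r*r)) = -2 + (2*r)/(r + r**(-2)) = -2 + 2*r/(r + r**(-2)))
-185336 - p(185) = -185336 - (-2)/(1 + 185**3) = -185336 - (-2)/(1 + 6331625) = -185336 - (-2)/6331626 = -185336 - 1*(-1/3165813) = -185336 + 1/3165813 = -586739118167/3165813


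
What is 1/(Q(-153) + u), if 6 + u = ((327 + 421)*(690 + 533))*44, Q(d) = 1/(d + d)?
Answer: 306/12316919219 ≈ 2.4844e-8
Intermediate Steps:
Q(d) = 1/(2*d)
u = 40251370 (u = -6 + ((327 + 421)*(690 + 533))*44 = -6 + (748*1223)*44 = -6 + 914804*44 = -6 + 40251376 = 40251370)
1/(Q(-153) + u) = 1/((½)/(-153) + 40251370) = 1/((½)*(-1/153) + 40251370) = 1/(-1/306 + 40251370) = 1/(12316919219/306) = 306/12316919219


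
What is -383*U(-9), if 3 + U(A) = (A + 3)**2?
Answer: -12639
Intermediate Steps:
U(A) = -3 + (3 + A)**2 (U(A) = -3 + (A + 3)**2 = -3 + (3 + A)**2)
-383*U(-9) = -383*(-3 + (3 - 9)**2) = -383*(-3 + (-6)**2) = -383*(-3 + 36) = -383*33 = -12639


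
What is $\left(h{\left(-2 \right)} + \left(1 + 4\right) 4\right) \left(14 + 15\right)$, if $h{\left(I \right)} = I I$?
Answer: $696$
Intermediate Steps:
$h{\left(I \right)} = I^{2}$
$\left(h{\left(-2 \right)} + \left(1 + 4\right) 4\right) \left(14 + 15\right) = \left(\left(-2\right)^{2} + \left(1 + 4\right) 4\right) \left(14 + 15\right) = \left(4 + 5 \cdot 4\right) 29 = \left(4 + 20\right) 29 = 24 \cdot 29 = 696$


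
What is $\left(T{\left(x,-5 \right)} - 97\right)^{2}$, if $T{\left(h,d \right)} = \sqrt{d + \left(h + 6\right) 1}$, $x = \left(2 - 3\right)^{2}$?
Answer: $\left(97 - \sqrt{2}\right)^{2} \approx 9136.6$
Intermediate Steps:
$x = 1$ ($x = \left(-1\right)^{2} = 1$)
$T{\left(h,d \right)} = \sqrt{6 + d + h}$ ($T{\left(h,d \right)} = \sqrt{d + \left(6 + h\right) 1} = \sqrt{d + \left(6 + h\right)} = \sqrt{6 + d + h}$)
$\left(T{\left(x,-5 \right)} - 97\right)^{2} = \left(\sqrt{6 - 5 + 1} - 97\right)^{2} = \left(\sqrt{2} - 97\right)^{2} = \left(-97 + \sqrt{2}\right)^{2}$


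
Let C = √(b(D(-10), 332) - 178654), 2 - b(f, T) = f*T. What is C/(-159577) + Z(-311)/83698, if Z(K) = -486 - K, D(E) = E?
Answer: -175/83698 - 2*I*√43833/159577 ≈ -0.0020908 - 0.002624*I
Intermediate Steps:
b(f, T) = 2 - T*f (b(f, T) = 2 - f*T = 2 - T*f)
C = 2*I*√43833 (C = √((2 - 1*332*(-10)) - 178654) = √((2 + 3320) - 178654) = √(3322 - 178654) = √(-175332) = 2*I*√43833 ≈ 418.73*I)
C/(-159577) + Z(-311)/83698 = (2*I*√43833)/(-159577) + (-486 - 1*(-311))/83698 = (2*I*√43833)*(-1/159577) + (-486 + 311)*(1/83698) = -2*I*√43833/159577 - 175*1/83698 = -2*I*√43833/159577 - 175/83698 = -175/83698 - 2*I*√43833/159577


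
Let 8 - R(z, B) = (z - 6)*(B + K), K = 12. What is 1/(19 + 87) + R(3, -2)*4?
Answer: 16113/106 ≈ 152.01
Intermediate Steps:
R(z, B) = 8 - (-6 + z)*(12 + B) (R(z, B) = 8 - (z - 6)*(B + 12) = 8 - (-6 + z)*(12 + B))
1/(19 + 87) + R(3, -2)*4 = 1/(19 + 87) + (80 - 12*3 + 6*(-2) - 1*(-2)*3)*4 = 1/106 + (80 - 36 - 12 + 6)*4 = 1/106 + 38*4 = 1/106 + 152 = 16113/106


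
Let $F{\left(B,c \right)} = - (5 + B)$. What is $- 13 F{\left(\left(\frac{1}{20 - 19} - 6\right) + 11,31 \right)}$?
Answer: $143$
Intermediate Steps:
$F{\left(B,c \right)} = -5 - B$
$- 13 F{\left(\left(\frac{1}{20 - 19} - 6\right) + 11,31 \right)} = - 13 \left(-5 - \left(\left(\frac{1}{20 - 19} - 6\right) + 11\right)\right) = - 13 \left(-5 - \left(\left(1^{-1} - 6\right) + 11\right)\right) = - 13 \left(-5 - \left(\left(1 - 6\right) + 11\right)\right) = - 13 \left(-5 - \left(-5 + 11\right)\right) = - 13 \left(-5 - 6\right) = \left(-13\right) \left(-11\right) = 143$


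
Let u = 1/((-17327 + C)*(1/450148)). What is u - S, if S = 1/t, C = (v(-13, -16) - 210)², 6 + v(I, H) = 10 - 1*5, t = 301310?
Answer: 67817033343/4096912070 ≈ 16.553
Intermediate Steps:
v(I, H) = -1 (v(I, H) = -6 + (10 - 1*5) = -6 + (10 - 5) = -6 + 5 = -1)
C = 44521 (C = (-1 - 210)² = (-211)² = 44521)
S = 1/301310 ≈ 3.3188e-6
u = 225074/13597 (u = 1/((-17327 + 44521)*(1/450148)) = 1/(27194*(1/450148)) = (1/27194)*450148 = 225074/13597 ≈ 16.553)
u - S = 225074/13597 - 1*1/301310 = 225074/13597 - 1/301310 = 67817033343/4096912070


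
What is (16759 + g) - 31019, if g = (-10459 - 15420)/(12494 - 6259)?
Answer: -88936979/6235 ≈ -14264.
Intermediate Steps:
g = -25879/6235 ≈ -4.1506
(16759 + g) - 31019 = (16759 - 25879/6235) - 31019 = 104466486/6235 - 31019 = -88936979/6235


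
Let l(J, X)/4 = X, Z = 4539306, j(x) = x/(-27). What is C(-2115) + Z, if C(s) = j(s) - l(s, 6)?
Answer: 13618081/3 ≈ 4.5394e+6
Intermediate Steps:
j(x) = -x/27 (j(x) = x*(-1/27) = -x/27)
l(J, X) = 4*X
C(s) = -24 - s/27 (C(s) = -s/27 - 4*6 = -s/27 - 1*24 = -s/27 - 24 = -24 - s/27)
C(-2115) + Z = (-24 - 1/27*(-2115)) + 4539306 = (-24 + 235/3) + 4539306 = 163/3 + 4539306 = 13618081/3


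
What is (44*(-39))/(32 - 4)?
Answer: -429/7 ≈ -61.286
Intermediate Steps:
(44*(-39))/(32 - 4) = -1716/28 = -1716*1/28 = -429/7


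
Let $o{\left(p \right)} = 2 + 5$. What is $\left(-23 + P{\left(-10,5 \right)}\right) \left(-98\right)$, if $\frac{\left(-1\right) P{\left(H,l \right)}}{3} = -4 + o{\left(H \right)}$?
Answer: $3136$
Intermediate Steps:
$o{\left(p \right)} = 7$
$P{\left(H,l \right)} = -9$ ($P{\left(H,l \right)} = - 3 \left(-4 + 7\right) = \left(-3\right) 3 = -9$)
$\left(-23 + P{\left(-10,5 \right)}\right) \left(-98\right) = \left(-23 - 9\right) \left(-98\right) = \left(-32\right) \left(-98\right) = 3136$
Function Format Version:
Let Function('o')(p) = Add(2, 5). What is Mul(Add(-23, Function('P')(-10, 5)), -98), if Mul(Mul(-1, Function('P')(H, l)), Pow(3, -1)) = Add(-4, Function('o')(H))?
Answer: 3136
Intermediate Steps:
Function('o')(p) = 7
Function('P')(H, l) = -9 (Function('P')(H, l) = Mul(-3, Add(-4, 7)) = Mul(-3, 3) = -9)
Mul(Add(-23, Function('P')(-10, 5)), -98) = Mul(Add(-23, -9), -98) = Mul(-32, -98) = 3136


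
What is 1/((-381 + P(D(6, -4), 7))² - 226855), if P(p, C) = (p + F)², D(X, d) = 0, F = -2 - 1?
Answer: -1/88471 ≈ -1.1303e-5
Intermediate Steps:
F = -3
P(p, C) = (-3 + p)² (P(p, C) = (p - 3)² = (-3 + p)²)
1/((-381 + P(D(6, -4), 7))² - 226855) = 1/((-381 + (-3 + 0)²)² - 226855) = 1/((-381 + (-3)²)² - 226855) = 1/((-381 + 9)² - 226855) = 1/((-372)² - 226855) = 1/(138384 - 226855) = 1/(-88471) = -1/88471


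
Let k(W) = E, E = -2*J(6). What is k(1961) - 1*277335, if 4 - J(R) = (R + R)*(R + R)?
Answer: -277055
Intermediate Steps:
J(R) = 4 - 4*R² (J(R) = 4 - (R + R)*(R + R) = 4 - 2*R*2*R = 4 - 4*R²)
E = 280 (E = -2*(4 - 4*6²) = -2*(4 - 4*36) = -2*(4 - 144) = -2*(-140) = 280)
k(W) = 280
k(1961) - 1*277335 = 280 - 1*277335 = 280 - 277335 = -277055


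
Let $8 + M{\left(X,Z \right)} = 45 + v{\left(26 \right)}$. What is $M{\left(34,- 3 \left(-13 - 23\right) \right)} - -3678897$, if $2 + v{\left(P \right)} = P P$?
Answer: $3679608$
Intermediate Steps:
$v{\left(P \right)} = -2 + P^{2}$ ($v{\left(P \right)} = -2 + P P = -2 + P^{2}$)
$M{\left(X,Z \right)} = 711$ ($M{\left(X,Z \right)} = -8 + \left(45 - \left(2 - 26^{2}\right)\right) = -8 + \left(45 + \left(-2 + 676\right)\right) = -8 + \left(45 + 674\right) = -8 + 719 = 711$)
$M{\left(34,- 3 \left(-13 - 23\right) \right)} - -3678897 = 711 - -3678897 = 711 + 3678897 = 3679608$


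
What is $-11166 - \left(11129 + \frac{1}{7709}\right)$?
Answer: $- \frac{171872156}{7709} \approx -22295.0$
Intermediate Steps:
$-11166 - \left(11129 + \frac{1}{7709}\right) = -11166 + \left(\left(\left(-7079 + 1599\right) - \frac{1}{7709}\right) - 5649\right) = -11166 - \frac{85793462}{7709} = - \frac{171872156}{7709}$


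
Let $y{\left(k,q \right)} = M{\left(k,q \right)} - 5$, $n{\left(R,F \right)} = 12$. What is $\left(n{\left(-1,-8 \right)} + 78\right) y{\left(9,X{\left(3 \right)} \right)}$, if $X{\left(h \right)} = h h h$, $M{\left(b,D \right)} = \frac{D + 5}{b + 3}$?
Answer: $-210$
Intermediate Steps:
$M{\left(b,D \right)} = \frac{5 + D}{3 + b}$
$X{\left(h \right)} = h^{3}$ ($X{\left(h \right)} = h^{2} h = h^{3}$)
$y{\left(k,q \right)} = -5 + \frac{5 + q}{3 + k}$ ($y{\left(k,q \right)} = \frac{5 + q}{3 + k} - 5 = -5 + \frac{5 + q}{3 + k}$)
$\left(n{\left(-1,-8 \right)} + 78\right) y{\left(9,X{\left(3 \right)} \right)} = \left(12 + 78\right) \frac{-10 + 3^{3} - 45}{3 + 9} = 90 \frac{-10 + 27 - 45}{12} = 90 \cdot \frac{1}{12} \left(-28\right) = 90 \left(- \frac{7}{3}\right) = -210$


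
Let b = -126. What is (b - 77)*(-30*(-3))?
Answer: -18270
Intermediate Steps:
(b - 77)*(-30*(-3)) = (-126 - 77)*(-30*(-3)) = -203*90 = -18270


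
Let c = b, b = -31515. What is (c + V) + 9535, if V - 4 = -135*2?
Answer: -22246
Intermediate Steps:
c = -31515
V = -266 (V = 4 - 135*2 = 4 - 270 = -266)
(c + V) + 9535 = (-31515 - 266) + 9535 = -31781 + 9535 = -22246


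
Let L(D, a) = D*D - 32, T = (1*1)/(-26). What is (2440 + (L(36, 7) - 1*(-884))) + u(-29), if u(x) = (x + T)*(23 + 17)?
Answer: 44544/13 ≈ 3426.5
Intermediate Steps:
T = -1/26 (T = 1*(-1/26) = -1/26 ≈ -0.038462)
L(D, a) = -32 + D² (L(D, a) = D² - 32 = -32 + D²)
u(x) = -20/13 + 40*x (u(x) = (x - 1/26)*(23 + 17) = (-1/26 + x)*40 = -20/13 + 40*x)
(2440 + (L(36, 7) - 1*(-884))) + u(-29) = (2440 + ((-32 + 36²) - 1*(-884))) + (-20/13 + 40*(-29)) = (2440 + ((-32 + 1296) + 884)) + (-20/13 - 1160) = (2440 + (1264 + 884)) - 15100/13 = (2440 + 2148) - 15100/13 = 4588 - 15100/13 = 44544/13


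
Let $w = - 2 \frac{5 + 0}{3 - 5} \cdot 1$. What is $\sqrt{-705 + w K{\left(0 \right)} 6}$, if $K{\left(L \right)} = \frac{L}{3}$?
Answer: $i \sqrt{705} \approx 26.552 i$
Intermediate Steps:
$K{\left(L \right)} = \frac{L}{3}$ ($K{\left(L \right)} = L \frac{1}{3} = \frac{L}{3}$)
$w = 5$ ($w = - 2 \frac{5}{-2} \cdot 1 = - 2 \cdot 5 \left(- \frac{1}{2}\right) 1 = \left(-2\right) \left(- \frac{5}{2}\right) 1 = 5 \cdot 1 = 5$)
$\sqrt{-705 + w K{\left(0 \right)} 6} = \sqrt{-705 + 5 \cdot \frac{1}{3} \cdot 0 \cdot 6} = \sqrt{-705 + 5 \cdot 0 \cdot 6} = \sqrt{-705 + 0 \cdot 6} = \sqrt{-705 + 0} = \sqrt{-705} = i \sqrt{705}$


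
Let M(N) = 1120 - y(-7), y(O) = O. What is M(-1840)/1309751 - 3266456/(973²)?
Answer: -4277177048873/1239979254479 ≈ -3.4494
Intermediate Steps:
M(N) = 1127 (M(N) = 1120 - 1*(-7) = 1120 + 7 = 1127)
M(-1840)/1309751 - 3266456/(973²) = 1127/1309751 - 3266456/(973²) = 1127*(1/1309751) - 3266456/946729 = 1127/1309751 - 3266456*1/946729 = 1127/1309751 - 3266456/946729 = -4277177048873/1239979254479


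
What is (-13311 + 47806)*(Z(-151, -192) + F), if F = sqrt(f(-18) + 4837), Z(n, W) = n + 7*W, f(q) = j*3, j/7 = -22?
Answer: -51570025 + 862375*sqrt(7) ≈ -4.9288e+7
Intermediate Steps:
j = -154 (j = 7*(-22) = -154)
f(q) = -462 (f(q) = -154*3 = -462)
F = 25*sqrt(7) (F = sqrt(-462 + 4837) = sqrt(4375) = 25*sqrt(7) ≈ 66.144)
(-13311 + 47806)*(Z(-151, -192) + F) = (-13311 + 47806)*((-151 + 7*(-192)) + 25*sqrt(7)) = 34495*((-151 - 1344) + 25*sqrt(7)) = 34495*(-1495 + 25*sqrt(7)) = -51570025 + 862375*sqrt(7)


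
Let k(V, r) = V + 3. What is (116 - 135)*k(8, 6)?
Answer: -209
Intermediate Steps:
k(V, r) = 3 + V
(116 - 135)*k(8, 6) = (116 - 135)*(3 + 8) = -19*11 = -209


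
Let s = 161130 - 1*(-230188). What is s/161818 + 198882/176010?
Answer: 8421547388/2373465515 ≈ 3.5482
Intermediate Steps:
s = 391318 (s = 161130 + 230188 = 391318)
s/161818 + 198882/176010 = 391318/161818 + 198882/176010 = 391318*(1/161818) + 198882*(1/176010) = 195659/80909 + 33147/29335 = 8421547388/2373465515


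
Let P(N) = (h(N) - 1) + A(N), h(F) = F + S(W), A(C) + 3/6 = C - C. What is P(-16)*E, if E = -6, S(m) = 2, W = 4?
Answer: 93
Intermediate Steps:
A(C) = -1/2 (A(C) = -1/2 + (C - C) = -1/2 + 0 = -1/2)
h(F) = 2 + F (h(F) = F + 2 = 2 + F)
P(N) = 1/2 + N (P(N) = ((2 + N) - 1) - 1/2 = (1 + N) - 1/2 = 1/2 + N)
P(-16)*E = (1/2 - 16)*(-6) = -31/2*(-6) = 93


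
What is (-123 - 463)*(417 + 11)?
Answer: -250808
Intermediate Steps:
(-123 - 463)*(417 + 11) = -586*428 = -250808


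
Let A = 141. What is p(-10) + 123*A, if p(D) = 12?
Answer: 17355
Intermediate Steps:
p(-10) + 123*A = 12 + 123*141 = 12 + 17343 = 17355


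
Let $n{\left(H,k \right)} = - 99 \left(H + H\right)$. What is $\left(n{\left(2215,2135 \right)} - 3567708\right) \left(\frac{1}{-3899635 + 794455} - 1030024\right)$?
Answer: $\frac{711873295266049291}{172510} \approx 4.1266 \cdot 10^{12}$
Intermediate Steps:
$n{\left(H,k \right)} = - 198 H$ ($n{\left(H,k \right)} = - 99 \cdot 2 H = - 198 H$)
$\left(n{\left(2215,2135 \right)} - 3567708\right) \left(\frac{1}{-3899635 + 794455} - 1030024\right) = \left(\left(-198\right) 2215 - 3567708\right) \left(\frac{1}{-3899635 + 794455} - 1030024\right) = \left(-438570 - 3567708\right) \left(\frac{1}{-3105180} - 1030024\right) = - 4006278 \left(- \frac{1}{3105180} - 1030024\right) = \left(-4006278\right) \left(- \frac{3198409924321}{3105180}\right) = \frac{711873295266049291}{172510}$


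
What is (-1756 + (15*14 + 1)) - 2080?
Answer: -3625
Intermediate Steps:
(-1756 + (15*14 + 1)) - 2080 = (-1756 + (210 + 1)) - 2080 = (-1756 + 211) - 2080 = -1545 - 2080 = -3625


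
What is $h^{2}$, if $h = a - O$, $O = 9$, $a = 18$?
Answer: $81$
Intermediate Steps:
$h = 9$ ($h = 18 - 9 = 9$)
$h^{2} = 9^{2} = 81$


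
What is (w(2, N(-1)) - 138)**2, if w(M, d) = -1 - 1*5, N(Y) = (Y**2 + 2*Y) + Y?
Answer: 20736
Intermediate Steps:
N(Y) = Y**2 + 3*Y
w(M, d) = -6 (w(M, d) = -1 - 5 = -6)
(w(2, N(-1)) - 138)**2 = (-6 - 138)**2 = (-144)**2 = 20736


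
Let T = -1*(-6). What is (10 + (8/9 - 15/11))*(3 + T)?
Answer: 943/11 ≈ 85.727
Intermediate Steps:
T = 6
(10 + (8/9 - 15/11))*(3 + T) = (10 + (8/9 - 15/11))*(3 + 6) = (10 + (8*(⅑) - 15*1/11))*9 = (10 + (8/9 - 15/11))*9 = (10 - 47/99)*9 = (943/99)*9 = 943/11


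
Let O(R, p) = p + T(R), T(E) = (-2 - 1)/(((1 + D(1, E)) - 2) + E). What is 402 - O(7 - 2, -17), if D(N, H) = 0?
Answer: 1679/4 ≈ 419.75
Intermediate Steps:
T(E) = -3/(-1 + E) (T(E) = (-2 - 1)/(((1 + 0) - 2) + E) = -3/((1 - 2) + E) = -3/(-1 + E))
O(R, p) = p - 3/(-1 + R)
402 - O(7 - 2, -17) = 402 - (-3 - 17*(-1 + (7 - 2)))/(-1 + (7 - 2)) = 402 - (-3 - 17*(-1 + 5))/(-1 + 5) = 402 - (-3 - 17*4)/4 = 402 - (-3 - 68)/4 = 402 - (-71)/4 = 402 - 1*(-71/4) = 402 + 71/4 = 1679/4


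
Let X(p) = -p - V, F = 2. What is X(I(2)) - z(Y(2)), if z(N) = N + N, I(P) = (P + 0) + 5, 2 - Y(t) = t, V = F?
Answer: -9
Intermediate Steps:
V = 2
Y(t) = 2 - t
I(P) = 5 + P (I(P) = P + 5 = 5 + P)
z(N) = 2*N
X(p) = -2 - p (X(p) = -p - 1*2 = -p - 2 = -2 - p)
X(I(2)) - z(Y(2)) = (-2 - (5 + 2)) - 2*(2 - 1*2) = (-2 - 1*7) - 2*(2 - 2) = (-2 - 7) - 2*0 = -9 - 1*0 = -9 + 0 = -9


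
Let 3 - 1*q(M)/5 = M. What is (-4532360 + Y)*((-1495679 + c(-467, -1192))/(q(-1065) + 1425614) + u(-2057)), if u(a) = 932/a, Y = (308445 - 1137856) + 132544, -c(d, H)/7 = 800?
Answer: 23122491526166037/2943472378 ≈ 7.8555e+6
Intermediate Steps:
q(M) = 15 - 5*M
c(d, H) = -5600 (c(d, H) = -7*800 = -5600)
Y = -696867 (Y = -829411 + 132544 = -696867)
(-4532360 + Y)*((-1495679 + c(-467, -1192))/(q(-1065) + 1425614) + u(-2057)) = (-4532360 - 696867)*((-1495679 - 5600)/((15 - 5*(-1065)) + 1425614) + 932/(-2057)) = -5229227*(-1501279/((15 + 5325) + 1425614) + 932*(-1/2057)) = -5229227*(-1501279/(5340 + 1425614) - 932/2057) = -5229227*(-1501279/1430954 - 932/2057) = -5229227*(-4421780031/2943472378) = 23122491526166037/2943472378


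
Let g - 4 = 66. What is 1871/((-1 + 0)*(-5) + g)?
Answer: 1871/75 ≈ 24.947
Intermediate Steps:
g = 70 (g = 4 + 66 = 70)
1871/((-1 + 0)*(-5) + g) = 1871/((-1 + 0)*(-5) + 70) = 1871/(-1*(-5) + 70) = 1871/(5 + 70) = 1871/75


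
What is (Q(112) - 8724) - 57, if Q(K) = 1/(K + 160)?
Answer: -2388431/272 ≈ -8781.0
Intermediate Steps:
Q(K) = 1/(160 + K)
(Q(112) - 8724) - 57 = (1/(160 + 112) - 8724) - 57 = (1/272 - 8724) - 57 = -2372927/272 - 57 = -2388431/272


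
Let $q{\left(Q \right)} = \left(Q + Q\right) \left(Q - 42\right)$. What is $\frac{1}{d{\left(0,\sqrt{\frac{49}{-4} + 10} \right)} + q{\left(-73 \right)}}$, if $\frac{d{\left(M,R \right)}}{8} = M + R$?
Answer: $\frac{8395}{140952122} - \frac{3 i}{70476061} \approx 5.9559 \cdot 10^{-5} - 4.2568 \cdot 10^{-8} i$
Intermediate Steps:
$d{\left(M,R \right)} = 8 M + 8 R$ ($d{\left(M,R \right)} = 8 \left(M + R\right) = 8 M + 8 R$)
$q{\left(Q \right)} = 2 Q \left(-42 + Q\right)$
$\frac{1}{d{\left(0,\sqrt{\frac{49}{-4} + 10} \right)} + q{\left(-73 \right)}} = \frac{1}{\left(8 \cdot 0 + 8 \sqrt{\frac{49}{-4} + 10}\right) + 2 \left(-73\right) \left(-42 - 73\right)} = \frac{1}{\left(0 + 8 \sqrt{49 \left(- \frac{1}{4}\right) + 10}\right) + 2 \left(-73\right) \left(-115\right)} = \frac{1}{\left(0 + 8 \sqrt{- \frac{49}{4} + 10}\right) + 16790} = \frac{1}{\left(0 + 8 \sqrt{- \frac{9}{4}}\right) + 16790} = \frac{1}{\left(0 + 8 \frac{3 i}{2}\right) + 16790} = \frac{1}{\left(0 + 12 i\right) + 16790} = \frac{1}{12 i + 16790} = \frac{1}{16790 + 12 i} = \frac{16790 - 12 i}{281904244}$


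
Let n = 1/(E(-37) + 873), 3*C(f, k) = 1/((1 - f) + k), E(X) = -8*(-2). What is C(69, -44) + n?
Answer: -79/42672 ≈ -0.0018513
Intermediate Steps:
E(X) = 16
C(f, k) = 1/(3*(1 + k - f)) (C(f, k) = 1/(3*((1 - f) + k)) = 1/(3*(1 + k - f)))
n = 1/889 (n = 1/(16 + 873) = 1/889 ≈ 0.0011249)
C(69, -44) + n = 1/(3*(1 - 44 - 1*69)) + 1/889 = 1/(3*(1 - 44 - 69)) + 1/889 = (1/3)/(-112) + 1/889 = (1/3)*(-1/112) + 1/889 = -1/336 + 1/889 = -79/42672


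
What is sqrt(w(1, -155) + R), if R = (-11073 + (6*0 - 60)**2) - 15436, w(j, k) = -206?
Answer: I*sqrt(23115) ≈ 152.04*I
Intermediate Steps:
R = -22909 (R = (-11073 + (0 - 60)**2) - 15436 = (-11073 + (-60)**2) - 15436 = (-11073 + 3600) - 15436 = -7473 - 15436 = -22909)
sqrt(w(1, -155) + R) = sqrt(-206 - 22909) = sqrt(-23115) = I*sqrt(23115)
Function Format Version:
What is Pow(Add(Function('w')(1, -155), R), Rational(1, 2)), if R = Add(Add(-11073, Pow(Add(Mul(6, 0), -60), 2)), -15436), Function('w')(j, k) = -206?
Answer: Mul(I, Pow(23115, Rational(1, 2))) ≈ Mul(152.04, I)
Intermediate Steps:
R = -22909 (R = Add(Add(-11073, Pow(Add(0, -60), 2)), -15436) = Add(Add(-11073, Pow(-60, 2)), -15436) = Add(Add(-11073, 3600), -15436) = Add(-7473, -15436) = -22909)
Pow(Add(Function('w')(1, -155), R), Rational(1, 2)) = Pow(Add(-206, -22909), Rational(1, 2)) = Pow(-23115, Rational(1, 2)) = Mul(I, Pow(23115, Rational(1, 2)))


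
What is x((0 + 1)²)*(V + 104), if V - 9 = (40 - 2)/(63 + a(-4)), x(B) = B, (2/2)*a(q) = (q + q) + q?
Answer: 5801/51 ≈ 113.75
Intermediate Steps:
a(q) = 3*q (a(q) = (q + q) + q = 2*q + q = 3*q)
V = 497/51 (V = 9 + (40 - 2)/(63 + 3*(-4)) = 9 + 38/(63 - 12) = 9 + 38/51 = 497/51 ≈ 9.7451)
x((0 + 1)²)*(V + 104) = (0 + 1)²*(497/51 + 104) = 1²*(5801/51) = 1*(5801/51) = 5801/51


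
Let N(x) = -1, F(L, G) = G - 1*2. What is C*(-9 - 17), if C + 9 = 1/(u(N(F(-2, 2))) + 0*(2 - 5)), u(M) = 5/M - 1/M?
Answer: 481/2 ≈ 240.50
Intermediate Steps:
F(L, G) = -2 + G (F(L, G) = G - 2 = -2 + G)
u(M) = 4/M
C = -37/4 (C = -9 + 1/(4/(-1) + 0*(2 - 5)) = -9 + 1/(4*(-1) + 0*(-3)) = -9 + 1/(-4 + 0) = -9 + 1/(-4) = -9 - ¼ = -37/4 ≈ -9.2500)
C*(-9 - 17) = -37*(-9 - 17)/4 = -37/4*(-26) = 481/2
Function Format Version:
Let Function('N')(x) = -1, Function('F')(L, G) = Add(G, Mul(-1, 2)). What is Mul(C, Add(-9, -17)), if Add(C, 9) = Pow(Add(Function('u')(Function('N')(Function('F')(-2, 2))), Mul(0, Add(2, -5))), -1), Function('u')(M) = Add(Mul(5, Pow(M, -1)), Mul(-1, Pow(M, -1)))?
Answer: Rational(481, 2) ≈ 240.50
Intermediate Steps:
Function('F')(L, G) = Add(-2, G) (Function('F')(L, G) = Add(G, -2) = Add(-2, G))
Function('u')(M) = Mul(4, Pow(M, -1))
C = Rational(-37, 4) (C = Add(-9, Pow(Add(Mul(4, Pow(-1, -1)), Mul(0, Add(2, -5))), -1)) = Add(-9, Pow(Add(Mul(4, -1), Mul(0, -3)), -1)) = Add(-9, Pow(Add(-4, 0), -1)) = Add(-9, Pow(-4, -1)) = Add(-9, Rational(-1, 4)) = Rational(-37, 4) ≈ -9.2500)
Mul(C, Add(-9, -17)) = Mul(Rational(-37, 4), Add(-9, -17)) = Mul(Rational(-37, 4), -26) = Rational(481, 2)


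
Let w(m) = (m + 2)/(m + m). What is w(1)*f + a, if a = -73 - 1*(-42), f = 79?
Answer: 175/2 ≈ 87.500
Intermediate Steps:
a = -31 (a = -73 + 42 = -31)
w(m) = (2 + m)/(2*m) (w(m) = (2 + m)/((2*m)) = (2 + m)*(1/(2*m)) = (2 + m)/(2*m))
w(1)*f + a = ((½)*(2 + 1)/1)*79 - 31 = ((½)*1*3)*79 - 31 = (3/2)*79 - 31 = 237/2 - 31 = 175/2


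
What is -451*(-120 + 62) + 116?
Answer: 26274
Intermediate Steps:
-451*(-120 + 62) + 116 = -451*(-58) + 116 = 26158 + 116 = 26274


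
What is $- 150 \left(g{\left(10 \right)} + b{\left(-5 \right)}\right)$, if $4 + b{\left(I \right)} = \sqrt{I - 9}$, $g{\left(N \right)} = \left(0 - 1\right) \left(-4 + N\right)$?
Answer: $1500 - 150 i \sqrt{14} \approx 1500.0 - 561.25 i$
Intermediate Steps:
$g{\left(N \right)} = 4 - N$ ($g{\left(N \right)} = - (-4 + N) = 4 - N$)
$b{\left(I \right)} = -4 + \sqrt{-9 + I}$ ($b{\left(I \right)} = -4 + \sqrt{I - 9} = -4 + \sqrt{-9 + I}$)
$- 150 \left(g{\left(10 \right)} + b{\left(-5 \right)}\right) = - 150 \left(\left(4 - 10\right) - \left(4 - \sqrt{-9 - 5}\right)\right) = - 150 \left(\left(4 - 10\right) - \left(4 - \sqrt{-14}\right)\right) = - 150 \left(-6 - \left(4 - i \sqrt{14}\right)\right) = - 150 \left(-10 + i \sqrt{14}\right) = 1500 - 150 i \sqrt{14}$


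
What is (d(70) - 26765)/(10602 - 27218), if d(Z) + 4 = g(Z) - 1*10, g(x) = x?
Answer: 26709/16616 ≈ 1.6074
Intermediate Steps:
d(Z) = -14 + Z (d(Z) = -4 + (Z - 1*10) = -4 + (Z - 10) = -4 + (-10 + Z) = -14 + Z)
(d(70) - 26765)/(10602 - 27218) = ((-14 + 70) - 26765)/(10602 - 27218) = (56 - 26765)/(-16616) = -26709*(-1/16616) = 26709/16616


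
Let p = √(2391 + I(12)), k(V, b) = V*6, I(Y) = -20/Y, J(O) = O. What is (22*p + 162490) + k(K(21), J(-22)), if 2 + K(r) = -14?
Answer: 162394 + 704*√21/3 ≈ 1.6347e+5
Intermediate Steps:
K(r) = -16 (K(r) = -2 - 14 = -16)
k(V, b) = 6*V
p = 32*√21/3 (p = √(2391 - 20/12) = √(2391 - 20*1/12) = √(2391 - 5/3) = √(7168/3) = 32*√21/3 ≈ 48.881)
(22*p + 162490) + k(K(21), J(-22)) = (22*(32*√21/3) + 162490) + 6*(-16) = (704*√21/3 + 162490) - 96 = (162490 + 704*√21/3) - 96 = 162394 + 704*√21/3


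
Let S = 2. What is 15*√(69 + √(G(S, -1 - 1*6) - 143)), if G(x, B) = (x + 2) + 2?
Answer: 15*√(69 + I*√137) ≈ 125.04 + 10.531*I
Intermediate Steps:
G(x, B) = 4 + x (G(x, B) = (2 + x) + 2 = 4 + x)
15*√(69 + √(G(S, -1 - 1*6) - 143)) = 15*√(69 + √((4 + 2) - 143)) = 15*√(69 + √(6 - 143)) = 15*√(69 + √(-137)) = 15*√(69 + I*√137)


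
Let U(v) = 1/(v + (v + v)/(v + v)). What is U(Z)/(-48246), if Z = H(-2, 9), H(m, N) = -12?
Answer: 1/530706 ≈ 1.8843e-6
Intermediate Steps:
Z = -12
U(v) = 1/(1 + v) (U(v) = 1/(v + (2*v)/((2*v))) = 1/(v + (2*v)*(1/(2*v))) = 1/(v + 1) = 1/(1 + v))
U(Z)/(-48246) = 1/((1 - 12)*(-48246)) = -1/48246/(-11) = -1/11*(-1/48246) = 1/530706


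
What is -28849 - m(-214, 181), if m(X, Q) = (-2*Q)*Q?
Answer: 36673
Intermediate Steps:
m(X, Q) = -2*Q²
-28849 - m(-214, 181) = -28849 - (-2)*181² = -28849 - (-2)*32761 = -28849 - 1*(-65522) = -28849 + 65522 = 36673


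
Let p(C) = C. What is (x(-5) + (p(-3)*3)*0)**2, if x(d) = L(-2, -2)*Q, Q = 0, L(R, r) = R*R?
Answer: 0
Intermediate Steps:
L(R, r) = R**2
x(d) = 0 (x(d) = (-2)**2*0 = 4*0 = 0)
(x(-5) + (p(-3)*3)*0)**2 = (0 - 3*3*0)**2 = (0 - 9*0)**2 = (0 + 0)**2 = 0**2 = 0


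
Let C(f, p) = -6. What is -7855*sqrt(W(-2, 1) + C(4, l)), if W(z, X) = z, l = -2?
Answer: -15710*I*sqrt(2) ≈ -22217.0*I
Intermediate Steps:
-7855*sqrt(W(-2, 1) + C(4, l)) = -7855*sqrt(-2 - 6) = -15710*I*sqrt(2)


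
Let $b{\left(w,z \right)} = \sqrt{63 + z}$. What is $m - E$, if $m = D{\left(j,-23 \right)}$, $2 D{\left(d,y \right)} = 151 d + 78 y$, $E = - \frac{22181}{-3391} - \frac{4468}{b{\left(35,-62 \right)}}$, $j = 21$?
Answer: $\frac{34927021}{6782} \approx 5150.0$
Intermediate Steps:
$E = - \frac{15128807}{3391}$ ($E = - \frac{22181}{-3391} - \frac{4468}{\sqrt{63 - 62}} = \left(-22181\right) \left(- \frac{1}{3391}\right) - \frac{4468}{\sqrt{1}} = \frac{22181}{3391} - \frac{4468}{1} = \frac{22181}{3391} - 4468 = - \frac{15128807}{3391} \approx -4461.5$)
$D{\left(d,y \right)} = 39 y + \frac{151 d}{2}$ ($D{\left(d,y \right)} = \frac{151 d + 78 y}{2} = \frac{78 y + 151 d}{2} = 39 y + \frac{151 d}{2}$)
$m = \frac{1377}{2}$ ($m = 39 \left(-23\right) + \frac{151}{2} \cdot 21 = -897 + \frac{3171}{2} = \frac{1377}{2} \approx 688.5$)
$m - E = \frac{1377}{2} - - \frac{15128807}{3391} = \frac{1377}{2} + \frac{15128807}{3391} = \frac{34927021}{6782}$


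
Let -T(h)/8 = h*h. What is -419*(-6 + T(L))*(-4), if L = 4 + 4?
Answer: -868168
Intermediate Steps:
L = 8
T(h) = -8*h² (T(h) = -8*h*h = -8*h²)
-419*(-6 + T(L))*(-4) = -419*(-6 - 8*8²)*(-4) = -419*(-6 - 8*64)*(-4) = -419*(-6 - 512)*(-4) = -(-217042)*(-4) = -419*2072 = -868168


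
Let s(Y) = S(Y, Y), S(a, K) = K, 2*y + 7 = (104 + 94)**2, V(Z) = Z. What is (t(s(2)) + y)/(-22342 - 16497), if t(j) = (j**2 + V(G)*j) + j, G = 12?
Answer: -39257/77678 ≈ -0.50538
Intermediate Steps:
y = 39197/2 (y = -7/2 + (104 + 94)**2/2 = -7/2 + (1/2)*198**2 = -7/2 + (1/2)*39204 = -7/2 + 19602 = 39197/2 ≈ 19599.)
s(Y) = Y
t(j) = j**2 + 13*j (t(j) = (j**2 + 12*j) + j = j**2 + 13*j)
(t(s(2)) + y)/(-22342 - 16497) = (2*(13 + 2) + 39197/2)/(-22342 - 16497) = (2*15 + 39197/2)/(-38839) = (30 + 39197/2)*(-1/38839) = (39257/2)*(-1/38839) = -39257/77678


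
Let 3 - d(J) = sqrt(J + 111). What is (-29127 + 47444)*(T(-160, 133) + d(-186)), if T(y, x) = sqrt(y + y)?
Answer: 54951 - 91585*I*sqrt(3) + 146536*I*sqrt(5) ≈ 54951.0 + 1.6903e+5*I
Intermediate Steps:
d(J) = 3 - sqrt(111 + J) (d(J) = 3 - sqrt(J + 111) = 3 - sqrt(111 + J))
T(y, x) = sqrt(2)*sqrt(y) (T(y, x) = sqrt(2*y) = sqrt(2)*sqrt(y))
(-29127 + 47444)*(T(-160, 133) + d(-186)) = (-29127 + 47444)*(sqrt(2)*sqrt(-160) + (3 - sqrt(111 - 186))) = 18317*(sqrt(2)*(4*I*sqrt(10)) + (3 - sqrt(-75))) = 18317*(8*I*sqrt(5) + (3 - 5*I*sqrt(3))) = 18317*(3 - 5*I*sqrt(3) + 8*I*sqrt(5)) = 54951 - 91585*I*sqrt(3) + 146536*I*sqrt(5)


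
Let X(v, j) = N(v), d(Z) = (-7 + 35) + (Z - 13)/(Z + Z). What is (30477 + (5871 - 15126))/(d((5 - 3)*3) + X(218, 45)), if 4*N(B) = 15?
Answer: 127332/187 ≈ 680.92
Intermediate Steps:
N(B) = 15/4 (N(B) = (¼)*15 = 15/4)
d(Z) = 28 + (-13 + Z)/(2*Z) (d(Z) = 28 + (-13 + Z)/((2*Z)) = 28 + (-13 + Z)*(1/(2*Z)) = 28 + (-13 + Z)/(2*Z))
X(v, j) = 15/4
(30477 + (5871 - 15126))/(d((5 - 3)*3) + X(218, 45)) = (30477 + (5871 - 15126))/((-13 + 57*((5 - 3)*3))/(2*(((5 - 3)*3))) + 15/4) = (30477 - 9255)/((-13 + 57*(2*3))/(2*((2*3))) + 15/4) = 21222/((½)*(-13 + 57*6)/6 + 15/4) = 21222/((½)*(⅙)*(-13 + 342) + 15/4) = 21222/((½)*(⅙)*329 + 15/4) = 21222/(329/12 + 15/4) = 21222/(187/6) = 21222*(6/187) = 127332/187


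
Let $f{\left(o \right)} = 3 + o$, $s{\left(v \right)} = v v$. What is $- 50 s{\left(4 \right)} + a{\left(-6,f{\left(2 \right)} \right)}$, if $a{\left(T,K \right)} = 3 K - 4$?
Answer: $-789$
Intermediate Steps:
$s{\left(v \right)} = v^{2}$
$a{\left(T,K \right)} = -4 + 3 K$
$- 50 s{\left(4 \right)} + a{\left(-6,f{\left(2 \right)} \right)} = - 50 \cdot 4^{2} - \left(4 - 3 \left(3 + 2\right)\right) = \left(-50\right) 16 + \left(-4 + 3 \cdot 5\right) = -800 + \left(-4 + 15\right) = -800 + 11 = -789$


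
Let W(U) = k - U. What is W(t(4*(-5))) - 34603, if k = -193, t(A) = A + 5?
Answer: -34781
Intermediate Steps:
t(A) = 5 + A
W(U) = -193 - U
W(t(4*(-5))) - 34603 = (-193 - (5 + 4*(-5))) - 34603 = (-193 - (5 - 20)) - 34603 = (-193 - 1*(-15)) - 34603 = (-193 + 15) - 34603 = -178 - 34603 = -34781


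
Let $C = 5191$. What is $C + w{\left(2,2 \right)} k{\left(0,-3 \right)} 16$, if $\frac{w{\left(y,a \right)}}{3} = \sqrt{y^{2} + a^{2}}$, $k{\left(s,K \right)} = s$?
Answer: $5191$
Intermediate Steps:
$w{\left(y,a \right)} = 3 \sqrt{a^{2} + y^{2}}$ ($w{\left(y,a \right)} = 3 \sqrt{y^{2} + a^{2}} = 3 \sqrt{a^{2} + y^{2}}$)
$C + w{\left(2,2 \right)} k{\left(0,-3 \right)} 16 = 5191 + 3 \sqrt{2^{2} + 2^{2}} \cdot 0 \cdot 16 = 5191 + 3 \sqrt{4 + 4} \cdot 0 \cdot 16 = 5191 + 3 \sqrt{8} \cdot 0 \cdot 16 = 5191 + 3 \cdot 2 \sqrt{2} \cdot 0 \cdot 16 = 5191 + 6 \sqrt{2} \cdot 0 \cdot 16 = 5191 + 0 \cdot 16 = 5191 + 0 = 5191$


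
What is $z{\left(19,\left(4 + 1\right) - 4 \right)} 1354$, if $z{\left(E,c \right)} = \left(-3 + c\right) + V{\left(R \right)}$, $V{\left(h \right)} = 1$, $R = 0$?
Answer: $-1354$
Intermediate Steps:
$z{\left(E,c \right)} = -2 + c$ ($z{\left(E,c \right)} = \left(-3 + c\right) + 1 = -2 + c$)
$z{\left(19,\left(4 + 1\right) - 4 \right)} 1354 = \left(-2 + \left(\left(4 + 1\right) - 4\right)\right) 1354 = \left(-2 + \left(5 - 4\right)\right) 1354 = \left(-2 + 1\right) 1354 = \left(-1\right) 1354 = -1354$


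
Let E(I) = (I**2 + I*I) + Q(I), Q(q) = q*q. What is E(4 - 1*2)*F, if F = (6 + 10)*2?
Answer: 384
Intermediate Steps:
F = 32 (F = 16*2 = 32)
Q(q) = q**2
E(I) = 3*I**2 (E(I) = (I**2 + I*I) + I**2 = (I**2 + I**2) + I**2 = 2*I**2 + I**2 = 3*I**2)
E(4 - 1*2)*F = (3*(4 - 1*2)**2)*32 = (3*(4 - 2)**2)*32 = (3*2**2)*32 = (3*4)*32 = 12*32 = 384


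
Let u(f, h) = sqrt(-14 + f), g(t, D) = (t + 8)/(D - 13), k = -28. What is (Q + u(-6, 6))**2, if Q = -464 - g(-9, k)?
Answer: 361917005/1681 - 76100*I*sqrt(5)/41 ≈ 2.153e+5 - 4150.4*I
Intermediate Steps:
g(t, D) = (8 + t)/(-13 + D)
Q = -19025/41 (Q = -464 - (8 - 9)/(-13 - 28) = -464 - (-1)/(-41) = -464 - (-1)*(-1)/41 = -464 - 1*1/41 = -464 - 1/41 = -19025/41 ≈ -464.02)
(Q + u(-6, 6))**2 = (-19025/41 + sqrt(-14 - 6))**2 = (-19025/41 + sqrt(-20))**2 = (-19025/41 + 2*I*sqrt(5))**2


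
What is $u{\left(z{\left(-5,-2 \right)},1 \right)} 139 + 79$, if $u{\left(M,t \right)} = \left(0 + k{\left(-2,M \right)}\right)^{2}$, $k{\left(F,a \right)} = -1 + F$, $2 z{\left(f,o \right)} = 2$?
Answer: $1330$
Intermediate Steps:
$z{\left(f,o \right)} = 1$ ($z{\left(f,o \right)} = \frac{1}{2} \cdot 2 = 1$)
$u{\left(M,t \right)} = 9$ ($u{\left(M,t \right)} = \left(0 - 3\right)^{2} = \left(-3\right)^{2} = 9$)
$u{\left(z{\left(-5,-2 \right)},1 \right)} 139 + 79 = 9 \cdot 139 + 79 = 1251 + 79 = 1330$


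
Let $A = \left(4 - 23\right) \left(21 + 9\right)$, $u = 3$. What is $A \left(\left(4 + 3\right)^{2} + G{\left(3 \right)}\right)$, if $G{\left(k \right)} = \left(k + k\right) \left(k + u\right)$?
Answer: $-48450$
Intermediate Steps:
$A = -570$ ($A = \left(-19\right) 30 = -570$)
$G{\left(k \right)} = 2 k \left(3 + k\right)$ ($G{\left(k \right)} = \left(k + k\right) \left(k + 3\right) = 2 k \left(3 + k\right)$)
$A \left(\left(4 + 3\right)^{2} + G{\left(3 \right)}\right) = - 570 \left(\left(4 + 3\right)^{2} + 2 \cdot 3 \left(3 + 3\right)\right) = - 570 \left(7^{2} + 2 \cdot 3 \cdot 6\right) = - 570 \left(49 + 36\right) = \left(-570\right) 85 = -48450$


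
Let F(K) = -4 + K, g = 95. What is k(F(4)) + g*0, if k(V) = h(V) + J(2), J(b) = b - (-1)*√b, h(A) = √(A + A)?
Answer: 2 + √2 ≈ 3.4142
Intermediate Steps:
h(A) = √2*√A (h(A) = √(2*A) = √2*√A)
J(b) = b + √b
k(V) = 2 + √2 + √2*√V (k(V) = √2*√V + (2 + √2) = 2 + √2 + √2*√V)
k(F(4)) + g*0 = (2 + √2 + √2*√(-4 + 4)) + 95*0 = (2 + √2 + √2*√0) + 0 = (2 + √2 + √2*0) + 0 = (2 + √2 + 0) + 0 = (2 + √2) + 0 = 2 + √2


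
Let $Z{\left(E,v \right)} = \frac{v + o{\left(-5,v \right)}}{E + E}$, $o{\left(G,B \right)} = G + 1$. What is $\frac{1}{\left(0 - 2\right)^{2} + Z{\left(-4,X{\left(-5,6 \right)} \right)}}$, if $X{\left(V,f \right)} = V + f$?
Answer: $\frac{8}{35} \approx 0.22857$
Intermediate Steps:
$o{\left(G,B \right)} = 1 + G$
$Z{\left(E,v \right)} = \frac{-4 + v}{2 E}$ ($Z{\left(E,v \right)} = \frac{v + \left(1 - 5\right)}{E + E} = \frac{v - 4}{2 E} = \left(-4 + v\right) \frac{1}{2 E} = \frac{-4 + v}{2 E}$)
$\frac{1}{\left(0 - 2\right)^{2} + Z{\left(-4,X{\left(-5,6 \right)} \right)}} = \frac{1}{\left(0 - 2\right)^{2} + \frac{-4 + \left(-5 + 6\right)}{2 \left(-4\right)}} = \frac{1}{\left(-2\right)^{2} + \frac{1}{2} \left(- \frac{1}{4}\right) \left(-4 + 1\right)} = \frac{1}{4 + \frac{1}{2} \left(- \frac{1}{4}\right) \left(-3\right)} = \frac{1}{4 + \frac{3}{8}} = \frac{1}{\frac{35}{8}} = \frac{8}{35}$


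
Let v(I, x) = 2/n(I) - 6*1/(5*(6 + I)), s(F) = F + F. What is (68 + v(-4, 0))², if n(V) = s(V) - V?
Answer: 447561/100 ≈ 4475.6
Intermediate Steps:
s(F) = 2*F
n(V) = V (n(V) = 2*V - V = V)
v(I, x) = -6/(30 + 5*I) + 2/I (v(I, x) = 2/I - 6*1/(5*(6 + I)) = 2/I - 6/(30 + 5*I) = -6/(30 + 5*I) + 2/I)
(68 + v(-4, 0))² = (68 + (⅘)*(15 - 4)/(-4*(6 - 4)))² = (68 + (⅘)*(-¼)*11/2)² = (68 + (⅘)*(-¼)*(½)*11)² = (68 - 11/10)² = (669/10)² = 447561/100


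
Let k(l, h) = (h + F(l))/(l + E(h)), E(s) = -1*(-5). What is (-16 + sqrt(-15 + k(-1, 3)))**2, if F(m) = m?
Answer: (32 - I*sqrt(58))**2/4 ≈ 241.5 - 121.85*I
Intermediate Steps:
E(s) = 5
k(l, h) = (h + l)/(5 + l) (k(l, h) = (h + l)/(l + 5) = (h + l)/(5 + l))
(-16 + sqrt(-15 + k(-1, 3)))**2 = (-16 + sqrt(-15 + (3 - 1)/(5 - 1)))**2 = (-16 + sqrt(-15 + 2/4))**2 = (-16 + sqrt(-15 + (1/4)*2))**2 = (-16 + sqrt(-15 + 1/2))**2 = (-16 + sqrt(-29/2))**2 = (-16 + I*sqrt(58)/2)**2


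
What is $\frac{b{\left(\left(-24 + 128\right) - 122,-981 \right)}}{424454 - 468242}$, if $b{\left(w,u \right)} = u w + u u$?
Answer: $- \frac{326673}{14596} \approx -22.381$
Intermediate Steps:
$b{\left(w,u \right)} = u^{2} + u w$ ($b{\left(w,u \right)} = u w + u^{2} = u^{2} + u w$)
$\frac{b{\left(\left(-24 + 128\right) - 122,-981 \right)}}{424454 - 468242} = \frac{\left(-981\right) \left(-981 + \left(\left(-24 + 128\right) - 122\right)\right)}{424454 - 468242} = \frac{\left(-981\right) \left(-981 + \left(104 - 122\right)\right)}{-43788} = - 981 \left(-981 - 18\right) \left(- \frac{1}{43788}\right) = \left(-981\right) \left(-999\right) \left(- \frac{1}{43788}\right) = 980019 \left(- \frac{1}{43788}\right) = - \frac{326673}{14596}$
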